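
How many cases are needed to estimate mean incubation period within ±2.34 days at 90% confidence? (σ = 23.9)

n = (z*σ/E)² = (1.645×23.9/2.34)² = 282.3 → n = 283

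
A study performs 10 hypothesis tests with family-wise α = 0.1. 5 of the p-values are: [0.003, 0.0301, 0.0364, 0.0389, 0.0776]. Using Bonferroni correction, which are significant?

Bonferroni α = 0.1/10 = 0.01. Significant p-values: [0.003]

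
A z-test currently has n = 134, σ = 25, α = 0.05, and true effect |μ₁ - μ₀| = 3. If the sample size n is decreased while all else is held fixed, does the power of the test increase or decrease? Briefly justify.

Power decreases: a smaller n inflates the standard error σ/√n, pulling the sampling distribution under H₁ back toward the critical value.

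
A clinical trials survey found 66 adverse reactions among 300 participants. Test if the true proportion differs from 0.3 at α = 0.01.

p̂ = 0.22, p₀ = 0.3. z = (p̂ - p₀)/√(p₀(1-p₀)/n) = -3.024. Critical: ±2.576. Reject H₀.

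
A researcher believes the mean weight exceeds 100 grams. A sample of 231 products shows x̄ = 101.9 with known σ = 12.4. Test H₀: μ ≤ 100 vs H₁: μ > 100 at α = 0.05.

z = 2.329. Critical value: 1.645. Reject H₀.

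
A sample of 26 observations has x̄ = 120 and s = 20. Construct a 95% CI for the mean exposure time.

CI = x̄ ± t*(s/√n) = 120 ± 2.06(20/√26) = (111.92, 128.08)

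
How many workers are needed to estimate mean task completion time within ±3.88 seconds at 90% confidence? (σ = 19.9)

n = (z*σ/E)² = (1.645×19.9/3.88)² = 71.2 → n = 72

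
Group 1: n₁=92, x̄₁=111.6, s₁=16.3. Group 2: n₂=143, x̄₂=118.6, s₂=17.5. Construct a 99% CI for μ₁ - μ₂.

Difference = -7.0. SE = √(16.3²/92 + 17.5²/143) = 2.243. CI = (-12.78, -1.22)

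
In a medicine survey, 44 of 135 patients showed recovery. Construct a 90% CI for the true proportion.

p̂ = 0.326. CI = p̂ ± z*√(p̂(1-p̂)/n) = (0.26, 0.392)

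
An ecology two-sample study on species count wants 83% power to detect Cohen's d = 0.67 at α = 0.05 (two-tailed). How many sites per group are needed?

z_{α/2} = 1.96, z_β = Φ⁻¹(0.83) = 0.954. For medium effect (d = 0.67): n per group = 2(z_{α/2} + z_β)²/d² = 2(1.96 + 0.954)²/0.67² = 37.8 → 38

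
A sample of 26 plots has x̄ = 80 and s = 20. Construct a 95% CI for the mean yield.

CI = x̄ ± t*(s/√n) = 80 ± 2.06(20/√26) = (71.92, 88.08)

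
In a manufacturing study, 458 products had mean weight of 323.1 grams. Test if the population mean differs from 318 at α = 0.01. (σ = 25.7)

z = (x̄ - μ₀)/(σ/√n) = (323.1 - 318)/(25.7/√458) = 4.247. Critical value: ±2.576. Since |4.247| > 2.576, Reject H₀.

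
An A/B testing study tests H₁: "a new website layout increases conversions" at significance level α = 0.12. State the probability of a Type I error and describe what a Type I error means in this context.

P(Type I error) = α = 0.12. A Type I error is rejecting H₀ when H₀ is actually true (false positive) — here, concluding that a new website layout increases conversions when in fact this is not the case. Consequence: rolling out a layout that doesn't actually help — wasted engineering effort.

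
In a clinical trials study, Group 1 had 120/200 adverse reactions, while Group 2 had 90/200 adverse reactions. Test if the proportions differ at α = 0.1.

p̂₁ = 0.6, p̂₂ = 0.45, pooled p̂ = 0.525. z = 3.004. Critical: ±1.645. Reject H₀.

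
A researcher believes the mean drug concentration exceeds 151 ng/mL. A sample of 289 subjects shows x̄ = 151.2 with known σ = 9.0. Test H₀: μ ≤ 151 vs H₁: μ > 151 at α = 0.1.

z = 0.378. Critical value: 1.28. Fail to reject H₀.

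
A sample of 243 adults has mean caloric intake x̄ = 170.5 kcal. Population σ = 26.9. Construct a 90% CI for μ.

CI = x̄ ± z*(σ/√n) = 170.5 ± 1.645(26.9/√243) = 170.5 ± 2.84 = (167.66, 173.34)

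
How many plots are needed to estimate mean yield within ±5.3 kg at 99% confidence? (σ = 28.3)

n = (z*σ/E)² = (2.576×28.3/5.3)² = 189.2 → n = 190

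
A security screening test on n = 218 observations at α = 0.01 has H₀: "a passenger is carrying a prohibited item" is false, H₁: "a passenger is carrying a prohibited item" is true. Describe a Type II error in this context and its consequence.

Type II error: failing to reject H₀ when it is false — concluding that a passenger is carrying a prohibited item is not supported when in fact it is. Consequence: letting a prohibited item through — security breach.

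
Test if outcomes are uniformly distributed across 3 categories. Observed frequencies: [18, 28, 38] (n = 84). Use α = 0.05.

Expected = 28 each. χ² = Σ(O-E)²/E = 7.143. df = 2, critical value = 5.991. Reject H₀.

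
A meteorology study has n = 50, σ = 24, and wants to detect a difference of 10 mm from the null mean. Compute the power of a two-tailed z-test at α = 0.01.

SE = σ/√n = 24/√50 = 3.394. Non-centrality λ = d/SE = 10/3.394 = 2.946. Power ≈ Φ(λ - z_{α/2}) = Φ(2.946 - 2.576) = Φ(0.37) = 0.644.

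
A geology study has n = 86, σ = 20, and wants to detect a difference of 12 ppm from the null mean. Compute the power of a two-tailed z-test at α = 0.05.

SE = σ/√n = 20/√86 = 2.157. Non-centrality λ = d/SE = 12/2.157 = 5.564. Power ≈ Φ(λ - z_{α/2}) = Φ(5.564 - 1.96) = Φ(3.604) = 1.0.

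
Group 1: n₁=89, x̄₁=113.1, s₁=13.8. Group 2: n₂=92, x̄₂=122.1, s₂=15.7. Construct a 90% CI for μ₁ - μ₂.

Difference = -9.0. SE = √(13.8²/89 + 15.7²/92) = 2.195. CI = (-12.61, -5.39)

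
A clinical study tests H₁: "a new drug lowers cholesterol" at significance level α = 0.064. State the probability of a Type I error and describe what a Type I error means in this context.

P(Type I error) = α = 0.064. A Type I error is rejecting H₀ when H₀ is actually true (false positive) — here, concluding that a new drug lowers cholesterol when in fact this is not the case. Consequence: approving an ineffective drug — patients take a useless medication and may skip effective alternatives.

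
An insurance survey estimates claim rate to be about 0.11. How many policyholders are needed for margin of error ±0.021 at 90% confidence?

n = z²p(1-p)/E² = 1.645²×0.11×0.89/0.021² = 600.7 → n = 601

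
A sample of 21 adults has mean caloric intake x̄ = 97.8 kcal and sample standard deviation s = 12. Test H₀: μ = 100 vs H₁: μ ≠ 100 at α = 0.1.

t = (x̄ - μ₀)/(s/√n) = (97.8 - 100)/(12/√21) = -0.84. df = 20, critical t = ±1.725. Fail to reject H₀.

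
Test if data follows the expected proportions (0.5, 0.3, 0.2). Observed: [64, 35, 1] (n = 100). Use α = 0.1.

Expected: [50.0, 30.0, 20.0]. χ² = 22.803. df = 2, critical = 4.605. Reject H₀.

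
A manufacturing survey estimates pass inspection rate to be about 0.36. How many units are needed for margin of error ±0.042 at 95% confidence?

n = z²p(1-p)/E² = 1.96²×0.36×0.64/0.042² = 501.8 → n = 502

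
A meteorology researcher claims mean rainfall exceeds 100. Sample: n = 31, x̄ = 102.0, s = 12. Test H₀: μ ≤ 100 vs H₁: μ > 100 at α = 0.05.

t = (102.0 - 100)/(12/√31) = 0.928, df = 30. Critical t = 1.697. Fail to reject H₀.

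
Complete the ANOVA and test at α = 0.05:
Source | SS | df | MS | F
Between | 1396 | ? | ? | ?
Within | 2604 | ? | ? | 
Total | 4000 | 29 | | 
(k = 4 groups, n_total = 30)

df_between = 3, df_within = 26. MS_between = 465.33, MS_within = 100.15. F = 4.646, F_crit ≈ 2.975. Reject H₀.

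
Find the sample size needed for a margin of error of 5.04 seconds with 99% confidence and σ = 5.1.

n = (z*σ/E)² = (2.576×5.1/5.04)² = 6.8 → n = 7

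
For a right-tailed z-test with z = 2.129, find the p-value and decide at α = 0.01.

p = P(Z > 2.129) = 1 - Φ(2.129) ≈ 0.0166. Since p ≥ 0.01, fail to reject H₀ (not significant) at α = 0.01.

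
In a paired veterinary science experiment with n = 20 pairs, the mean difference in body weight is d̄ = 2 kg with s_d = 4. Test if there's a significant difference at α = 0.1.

t = d̄/(s_d/√n) = 2/(4/√20) = 2.236. df = 19, critical t = ±1.729. Reject H₀.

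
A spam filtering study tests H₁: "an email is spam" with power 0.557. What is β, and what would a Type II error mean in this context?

β = 1 - power = 1 - 0.557 = 0.443. A Type II error is failing to reject H₀ when H₀ is false (false negative) — here, failing to conclude that an email is spam when in fact it is true. Consequence: a spam email lands in the inbox.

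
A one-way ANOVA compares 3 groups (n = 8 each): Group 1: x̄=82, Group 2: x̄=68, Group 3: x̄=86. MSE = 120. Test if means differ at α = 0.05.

Grand mean = 78.67. SS_between = 1429.33, MS_between = 714.67. F = 5.956, F_crit ≈ 3.467. Reject H₀.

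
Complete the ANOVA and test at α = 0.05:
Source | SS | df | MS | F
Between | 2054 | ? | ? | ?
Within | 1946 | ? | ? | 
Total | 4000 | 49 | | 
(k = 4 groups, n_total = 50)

df_between = 3, df_within = 46. MS_between = 684.67, MS_within = 42.3. F = 16.184, F_crit ≈ 2.807. Reject H₀.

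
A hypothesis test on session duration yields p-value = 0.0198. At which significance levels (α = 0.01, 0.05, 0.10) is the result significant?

p = 0.0198. Significant at: α = 0.05, 0.1.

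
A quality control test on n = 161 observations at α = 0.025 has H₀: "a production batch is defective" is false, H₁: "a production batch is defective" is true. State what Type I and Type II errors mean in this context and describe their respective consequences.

Type I (false positive): concluding that a production batch is defective when it is not — scrapping a good batch — wasted material and cost for no reason. Type II (false negative): failing to conclude that a production batch is defective when it is — shipping a defective batch — faulty products reach customers. Which is costlier depends on domain priorities and is a judgement call rather than a statistical fact.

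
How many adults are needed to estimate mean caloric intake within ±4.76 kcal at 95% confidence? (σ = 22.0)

n = (z*σ/E)² = (1.96×22.0/4.76)² = 82.1 → n = 83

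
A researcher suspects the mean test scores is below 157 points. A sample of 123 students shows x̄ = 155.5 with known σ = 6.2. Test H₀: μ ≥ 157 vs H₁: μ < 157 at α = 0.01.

z = -2.683. Critical value: -2.33. Reject H₀.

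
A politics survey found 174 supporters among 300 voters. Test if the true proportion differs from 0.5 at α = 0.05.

p̂ = 0.58, p₀ = 0.5. z = (p̂ - p₀)/√(p₀(1-p₀)/n) = 2.771. Critical: ±1.96. Reject H₀.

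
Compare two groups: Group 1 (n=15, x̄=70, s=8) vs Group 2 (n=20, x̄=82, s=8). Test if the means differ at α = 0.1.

Pooled sp = 8.0. t = -4.392, df = 33. Critical t = ±1.692. Reject H₀.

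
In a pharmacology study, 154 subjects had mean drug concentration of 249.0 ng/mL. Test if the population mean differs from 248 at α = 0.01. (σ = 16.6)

z = (x̄ - μ₀)/(σ/√n) = (249.0 - 248)/(16.6/√154) = 0.748. Critical value: ±2.576. Since |0.748| ≤ 2.576, Fail to reject H₀.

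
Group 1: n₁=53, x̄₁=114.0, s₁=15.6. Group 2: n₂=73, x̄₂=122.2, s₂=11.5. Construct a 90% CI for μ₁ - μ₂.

Difference = -8.2. SE = √(15.6²/53 + 11.5²/73) = 2.53. CI = (-12.36, -4.04)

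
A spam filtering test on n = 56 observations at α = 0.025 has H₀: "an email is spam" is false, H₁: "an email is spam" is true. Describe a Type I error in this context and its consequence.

Type I error: rejecting H₀ when it is true — concluding that an email is spam when in fact it is not. Consequence: a legitimate email is sent to the spam folder and the user misses it.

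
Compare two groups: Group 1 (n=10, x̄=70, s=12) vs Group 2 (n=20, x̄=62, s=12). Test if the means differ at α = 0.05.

Pooled sp = 12.0. t = 1.721, df = 28. Critical t = ±2.048. Fail to reject H₀.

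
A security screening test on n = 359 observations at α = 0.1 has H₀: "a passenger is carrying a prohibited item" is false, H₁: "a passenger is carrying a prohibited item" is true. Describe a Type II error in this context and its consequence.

Type II error: failing to reject H₀ when it is false — concluding that a passenger is carrying a prohibited item is not supported when in fact it is. Consequence: letting a prohibited item through — security breach.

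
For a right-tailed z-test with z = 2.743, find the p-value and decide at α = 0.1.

p = P(Z > 2.743) = 1 - Φ(2.743) ≈ 0.003. Since p < 0.1, reject H₀ (significant) at α = 0.1.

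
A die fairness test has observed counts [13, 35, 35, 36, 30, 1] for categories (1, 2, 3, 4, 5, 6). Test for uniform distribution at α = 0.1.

Expected = 25 each. χ² = Σ(O-E)²/E = 42.64. df = 5, critical value = 9.236. Reject H₀.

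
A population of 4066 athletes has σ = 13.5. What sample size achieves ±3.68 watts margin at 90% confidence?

Without FPC: n₀ = (1.645×13.5/3.68)² = 36.417. With FPC: n = n₀N/(n₀+N-1) = 36.1 → n = 37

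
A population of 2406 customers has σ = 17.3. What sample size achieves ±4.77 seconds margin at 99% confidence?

Without FPC: n₀ = (2.576×17.3/4.77)² = 87.287. With FPC: n = n₀N/(n₀+N-1) = 84.3 → n = 85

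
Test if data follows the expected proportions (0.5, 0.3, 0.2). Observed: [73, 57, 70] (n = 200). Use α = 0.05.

Expected: [100.0, 60.0, 40.0]. χ² = 29.94. df = 2, critical = 5.991. Reject H₀.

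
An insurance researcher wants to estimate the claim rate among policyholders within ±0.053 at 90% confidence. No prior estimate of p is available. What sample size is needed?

Conservative approach: use p = 0.5 (maximizes p(1-p) = 0.25). n = z²(0.25)/E² = 1.645²×0.25/0.053² = 240.8 → n = 241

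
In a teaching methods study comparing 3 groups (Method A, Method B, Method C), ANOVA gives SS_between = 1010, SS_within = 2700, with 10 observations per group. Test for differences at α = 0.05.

df_between = 2, df_within = 27. F = MS_between/MS_within = 505.0/100.0 = 5.05. F_crit ≈ 3.354. Reject H₀. At least one mean differs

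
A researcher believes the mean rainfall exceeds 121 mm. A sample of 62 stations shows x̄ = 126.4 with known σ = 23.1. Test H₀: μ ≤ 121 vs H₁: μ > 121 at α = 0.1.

z = 1.841. Critical value: 1.28. Reject H₀.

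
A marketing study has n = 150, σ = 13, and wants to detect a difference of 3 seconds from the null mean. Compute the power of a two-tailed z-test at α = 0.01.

SE = σ/√n = 13/√150 = 1.061. Non-centrality λ = d/SE = 3/1.061 = 2.826. Power ≈ Φ(λ - z_{α/2}) = Φ(2.826 - 2.576) = Φ(0.25) = 0.599.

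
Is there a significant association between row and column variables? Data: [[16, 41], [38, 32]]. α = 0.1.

χ² = 8.834. df = 1, critical = 2.706. Reject H₀. Variables are dependent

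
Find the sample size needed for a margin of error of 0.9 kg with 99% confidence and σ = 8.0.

n = (z*σ/E)² = (2.576×8.0/0.9)² = 524.3 → n = 525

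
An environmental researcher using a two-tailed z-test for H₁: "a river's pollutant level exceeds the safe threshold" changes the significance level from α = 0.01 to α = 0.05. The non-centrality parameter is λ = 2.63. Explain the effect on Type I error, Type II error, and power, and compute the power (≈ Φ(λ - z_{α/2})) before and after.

Increasing α from 0.01 to 0.05:
• Type I error rate increases (α is the Type I rate by definition).
• Critical value moves from z_{α/2} = 2.576 to 1.96, so power = Φ(λ - z_{α/2}) goes from Φ(2.63 - 2.576) = 0.522 to Φ(2.63 - 1.96) = 0.749.
• Type II error rate β = 1 - power therefore decreases (0.478 → 0.251).
Appropriate when false negatives are costly — here, allowing unsafe pollution to continue.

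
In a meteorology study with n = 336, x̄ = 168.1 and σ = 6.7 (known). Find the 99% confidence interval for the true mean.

CI = x̄ ± z*(σ/√n) = 168.1 ± 2.576(6.7/√336) = 168.1 ± 0.94 = (167.16, 169.04)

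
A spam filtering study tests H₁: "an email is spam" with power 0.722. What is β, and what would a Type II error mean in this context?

β = 1 - power = 1 - 0.722 = 0.278. A Type II error is failing to reject H₀ when H₀ is false (false negative) — here, failing to conclude that an email is spam when in fact it is true. Consequence: a spam email lands in the inbox.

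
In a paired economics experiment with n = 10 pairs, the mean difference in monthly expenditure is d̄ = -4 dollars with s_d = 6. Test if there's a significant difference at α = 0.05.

t = d̄/(s_d/√n) = -4/(6/√10) = -2.108. df = 9, critical t = ±2.262. Fail to reject H₀.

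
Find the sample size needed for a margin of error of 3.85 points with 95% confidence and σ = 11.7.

n = (z*σ/E)² = (1.96×11.7/3.85)² = 35.5 → n = 36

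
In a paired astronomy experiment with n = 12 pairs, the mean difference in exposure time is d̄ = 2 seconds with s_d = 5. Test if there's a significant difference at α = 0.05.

t = d̄/(s_d/√n) = 2/(5/√12) = 1.386. df = 11, critical t = ±2.201. Fail to reject H₀.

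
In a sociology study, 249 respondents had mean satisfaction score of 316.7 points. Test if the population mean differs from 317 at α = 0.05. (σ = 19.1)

z = (x̄ - μ₀)/(σ/√n) = (316.7 - 317)/(19.1/√249) = -0.248. Critical value: ±1.96. Since |-0.248| ≤ 1.96, Fail to reject H₀.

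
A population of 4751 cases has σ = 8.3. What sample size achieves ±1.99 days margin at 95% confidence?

Without FPC: n₀ = (1.96×8.3/1.99)² = 66.829. With FPC: n = n₀N/(n₀+N-1) = 65.9 → n = 66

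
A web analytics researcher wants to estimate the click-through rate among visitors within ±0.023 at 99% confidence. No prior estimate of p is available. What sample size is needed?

Conservative approach: use p = 0.5 (maximizes p(1-p) = 0.25). n = z²(0.25)/E² = 2.576²×0.25/0.023² = 3136.0 → n = 3136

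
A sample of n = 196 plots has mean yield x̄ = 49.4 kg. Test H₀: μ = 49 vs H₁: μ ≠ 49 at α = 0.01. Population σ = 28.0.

z = (x̄ - μ₀)/(σ/√n) = (49.4 - 49)/(28.0/√196) = 0.2. Critical value: ±2.576. Since |0.2| ≤ 2.576, Fail to reject H₀.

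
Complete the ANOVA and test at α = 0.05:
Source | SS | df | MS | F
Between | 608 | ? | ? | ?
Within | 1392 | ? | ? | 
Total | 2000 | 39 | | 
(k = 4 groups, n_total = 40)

df_between = 3, df_within = 36. MS_between = 202.67, MS_within = 38.67. F = 5.241, F_crit ≈ 2.866. Reject H₀.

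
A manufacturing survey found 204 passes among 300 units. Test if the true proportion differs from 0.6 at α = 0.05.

p̂ = 0.68, p₀ = 0.6. z = (p̂ - p₀)/√(p₀(1-p₀)/n) = 2.828. Critical: ±1.96. Reject H₀.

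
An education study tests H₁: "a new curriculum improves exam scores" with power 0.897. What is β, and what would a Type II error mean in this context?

β = 1 - power = 1 - 0.897 = 0.103. A Type II error is failing to reject H₀ when H₀ is false (false negative) — here, failing to conclude that a new curriculum improves exam scores when in fact it is true. Consequence: keeping the old curriculum when the new one would have helped students.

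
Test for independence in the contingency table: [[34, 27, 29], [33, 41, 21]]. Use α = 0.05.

χ² = 4.045. df = 2, critical = 5.991. Fail to reject H₀. No evidence of dependence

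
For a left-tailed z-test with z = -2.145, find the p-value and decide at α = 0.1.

p = P(Z < -2.145) = Φ(-2.145) ≈ 0.016. Since p < 0.1, reject H₀ (significant) at α = 0.1.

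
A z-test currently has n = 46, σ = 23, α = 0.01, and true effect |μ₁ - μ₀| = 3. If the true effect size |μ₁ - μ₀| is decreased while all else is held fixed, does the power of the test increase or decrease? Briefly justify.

Power decreases: a smaller true effect decreases the non-centrality λ = |μ₁ - μ₀|/(σ/√n).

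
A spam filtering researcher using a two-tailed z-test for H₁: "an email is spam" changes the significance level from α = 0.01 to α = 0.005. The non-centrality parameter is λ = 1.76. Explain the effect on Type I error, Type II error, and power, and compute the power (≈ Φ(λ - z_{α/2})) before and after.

Decreasing α from 0.01 to 0.005:
• Type I error rate decreases (α is the Type I rate by definition).
• Critical value moves from z_{α/2} = 2.576 to 2.807, so power = Φ(λ - z_{α/2}) goes from Φ(1.76 - 2.576) = 0.207 to Φ(1.76 - 2.807) = 0.148.
• Type II error rate β = 1 - power therefore increases (0.793 → 0.852).
Appropriate when false positives are costly — here, a legitimate email is sent to the spam folder and the user misses it.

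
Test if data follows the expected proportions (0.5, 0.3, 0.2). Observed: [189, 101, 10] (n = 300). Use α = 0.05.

Expected: [150.0, 90.0, 60.0]. χ² = 53.151. df = 2, critical = 5.991. Reject H₀.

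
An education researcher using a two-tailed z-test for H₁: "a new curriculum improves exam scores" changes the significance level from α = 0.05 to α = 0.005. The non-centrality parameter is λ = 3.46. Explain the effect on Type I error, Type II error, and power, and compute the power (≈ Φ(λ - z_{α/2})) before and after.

Decreasing α from 0.05 to 0.005:
• Type I error rate decreases (α is the Type I rate by definition).
• Critical value moves from z_{α/2} = 1.96 to 2.807, so power = Φ(λ - z_{α/2}) goes from Φ(3.46 - 1.96) = 0.933 to Φ(3.46 - 2.807) = 0.743.
• Type II error rate β = 1 - power therefore increases (0.067 → 0.257).
Appropriate when false positives are costly — here, adopting a curriculum that gives no real benefit — disruption for nothing.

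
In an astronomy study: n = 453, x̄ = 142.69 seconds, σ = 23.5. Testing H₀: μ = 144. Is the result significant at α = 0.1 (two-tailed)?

z = (142.69 - 144)/(23.5/√453) = -1.186. Since |z| ≤ 1.645, not significant at α = 0.1.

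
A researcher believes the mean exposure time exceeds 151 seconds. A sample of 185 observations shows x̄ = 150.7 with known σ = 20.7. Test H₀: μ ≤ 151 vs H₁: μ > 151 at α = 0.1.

z = -0.197. Critical value: 1.28. Fail to reject H₀.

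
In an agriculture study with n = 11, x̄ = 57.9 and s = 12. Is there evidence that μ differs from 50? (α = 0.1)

t = (x̄ - μ₀)/(s/√n) = (57.9 - 50)/(12/√11) = 2.183. df = 10, critical t = ±1.812. Reject H₀.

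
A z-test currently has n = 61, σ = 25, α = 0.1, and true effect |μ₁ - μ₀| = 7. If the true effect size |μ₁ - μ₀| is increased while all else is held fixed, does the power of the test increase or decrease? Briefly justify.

Power increases: a larger true effect increases the non-centrality λ = |μ₁ - μ₀|/(σ/√n).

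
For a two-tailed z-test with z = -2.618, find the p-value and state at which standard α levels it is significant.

p = 2·P(Z > |-2.618|) = 2·(1 - Φ(2.618)) ≈ 0.0088. Significant at α = 0.1; Significant at α = 0.05; Significant at α = 0.01.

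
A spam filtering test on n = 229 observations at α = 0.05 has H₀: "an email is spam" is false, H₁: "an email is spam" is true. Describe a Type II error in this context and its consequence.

Type II error: failing to reject H₀ when it is false — concluding that an email is spam is not supported when in fact it is. Consequence: a spam email lands in the inbox.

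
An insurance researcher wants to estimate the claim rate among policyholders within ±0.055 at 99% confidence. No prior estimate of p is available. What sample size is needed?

Conservative approach: use p = 0.5 (maximizes p(1-p) = 0.25). n = z²(0.25)/E² = 2.576²×0.25/0.055² = 548.4 → n = 549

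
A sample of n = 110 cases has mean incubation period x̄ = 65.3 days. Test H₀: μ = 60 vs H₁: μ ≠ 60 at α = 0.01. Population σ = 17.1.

z = (x̄ - μ₀)/(σ/√n) = (65.3 - 60)/(17.1/√110) = 3.251. Critical value: ±2.576. Since |3.251| > 2.576, Reject H₀.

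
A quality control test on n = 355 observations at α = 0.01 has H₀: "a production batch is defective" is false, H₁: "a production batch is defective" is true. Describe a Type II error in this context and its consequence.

Type II error: failing to reject H₀ when it is false — concluding that a production batch is defective is not supported when in fact it is. Consequence: shipping a defective batch — faulty products reach customers.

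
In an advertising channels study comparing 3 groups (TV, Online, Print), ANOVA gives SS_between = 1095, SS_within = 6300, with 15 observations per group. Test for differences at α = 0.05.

df_between = 2, df_within = 42. F = MS_between/MS_within = 547.5/150.0 = 3.65. F_crit ≈ 3.22. Reject H₀. At least one mean differs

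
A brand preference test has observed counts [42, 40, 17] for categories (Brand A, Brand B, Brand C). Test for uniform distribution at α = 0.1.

Expected = 33 each. χ² = Σ(O-E)²/E = 11.697. df = 2, critical value = 4.605. Reject H₀.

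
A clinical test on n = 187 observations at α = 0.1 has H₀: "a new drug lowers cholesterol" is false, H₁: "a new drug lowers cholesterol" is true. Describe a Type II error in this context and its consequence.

Type II error: failing to reject H₀ when it is false — concluding that a new drug lowers cholesterol is not supported when in fact it is. Consequence: shelving an effective drug — patients miss out on a treatment that would have helped.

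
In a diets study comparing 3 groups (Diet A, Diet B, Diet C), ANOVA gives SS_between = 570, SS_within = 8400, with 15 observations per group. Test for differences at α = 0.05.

df_between = 2, df_within = 42. F = MS_between/MS_within = 285.0/200.0 = 1.425. F_crit ≈ 3.22. Fail to reject H₀.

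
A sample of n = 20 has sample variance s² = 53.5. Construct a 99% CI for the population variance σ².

df = 19. χ²_{0.005} = 38.582, χ²_{0.995} = 6.844. CI for σ² = ((n-1)s²/χ²_{α/2}, (n-1)s²/χ²_{1-α/2}) = (19·53.5/38.582, 19·53.5/6.844) = (26.35, 148.52)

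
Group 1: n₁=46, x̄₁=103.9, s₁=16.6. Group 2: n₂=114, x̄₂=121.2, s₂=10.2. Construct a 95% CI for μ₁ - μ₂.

Difference = -17.3. SE = √(16.6²/46 + 10.2²/114) = 2.627. CI = (-22.45, -12.15)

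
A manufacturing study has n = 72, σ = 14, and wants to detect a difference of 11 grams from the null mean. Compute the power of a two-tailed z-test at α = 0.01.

SE = σ/√n = 14/√72 = 1.65. Non-centrality λ = d/SE = 11/1.65 = 6.667. Power ≈ Φ(λ - z_{α/2}) = Φ(6.667 - 2.576) = Φ(4.091) = 1.0.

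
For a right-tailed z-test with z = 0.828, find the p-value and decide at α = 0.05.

p = P(Z > 0.828) = 1 - Φ(0.828) ≈ 0.2038. Since p ≥ 0.05, fail to reject H₀ (not significant) at α = 0.05.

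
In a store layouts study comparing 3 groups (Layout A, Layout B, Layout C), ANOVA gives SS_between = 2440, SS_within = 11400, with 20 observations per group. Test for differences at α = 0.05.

df_between = 2, df_within = 57. F = MS_between/MS_within = 1220.0/200.0 = 6.1. F_crit ≈ 3.159. Reject H₀. At least one mean differs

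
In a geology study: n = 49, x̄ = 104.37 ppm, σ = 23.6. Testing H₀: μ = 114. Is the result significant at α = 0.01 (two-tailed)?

z = (104.37 - 114)/(23.6/√49) = -2.856. Since |z| > 2.576, significant at α = 0.01.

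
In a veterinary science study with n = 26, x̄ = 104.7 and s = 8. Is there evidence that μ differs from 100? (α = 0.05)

t = (x̄ - μ₀)/(s/√n) = (104.7 - 100)/(8/√26) = 2.996. df = 25, critical t = ±2.06. Reject H₀.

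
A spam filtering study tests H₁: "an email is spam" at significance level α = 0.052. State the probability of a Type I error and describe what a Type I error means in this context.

P(Type I error) = α = 0.052. A Type I error is rejecting H₀ when H₀ is actually true (false positive) — here, concluding that an email is spam when in fact this is not the case. Consequence: a legitimate email is sent to the spam folder and the user misses it.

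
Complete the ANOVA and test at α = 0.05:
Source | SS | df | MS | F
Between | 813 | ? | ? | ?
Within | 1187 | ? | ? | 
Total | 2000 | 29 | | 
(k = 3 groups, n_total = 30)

df_between = 2, df_within = 27. MS_between = 406.5, MS_within = 43.96. F = 9.246, F_crit ≈ 3.354. Reject H₀.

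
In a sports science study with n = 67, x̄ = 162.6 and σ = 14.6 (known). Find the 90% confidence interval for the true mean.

CI = x̄ ± z*(σ/√n) = 162.6 ± 1.645(14.6/√67) = 162.6 ± 2.93 = (159.67, 165.53)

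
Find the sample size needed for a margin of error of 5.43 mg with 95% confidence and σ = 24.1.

n = (z*σ/E)² = (1.96×24.1/5.43)² = 75.7 → n = 76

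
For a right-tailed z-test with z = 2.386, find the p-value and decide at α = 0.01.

p = P(Z > 2.386) = 1 - Φ(2.386) ≈ 0.0085. Since p < 0.01, reject H₀ (significant) at α = 0.01.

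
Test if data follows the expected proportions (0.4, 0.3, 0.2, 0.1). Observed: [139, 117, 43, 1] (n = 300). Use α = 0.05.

Expected: [120.0, 90.0, 60.0, 30.0]. χ² = 43.958. df = 3, critical = 7.815. Reject H₀.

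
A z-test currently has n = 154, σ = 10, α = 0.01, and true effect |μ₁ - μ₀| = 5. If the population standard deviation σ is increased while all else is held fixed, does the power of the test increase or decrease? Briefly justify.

Power decreases: a larger σ inflates the standard error σ/√n, pulling the sampling distribution under H₁ back toward the critical value.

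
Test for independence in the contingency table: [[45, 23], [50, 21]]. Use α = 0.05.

χ² = 0.289. df = 1, critical = 3.841. Fail to reject H₀. No evidence of dependence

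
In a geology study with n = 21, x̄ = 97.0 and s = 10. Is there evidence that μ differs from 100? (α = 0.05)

t = (x̄ - μ₀)/(s/√n) = (97.0 - 100)/(10/√21) = -1.375. df = 20, critical t = ±2.086. Fail to reject H₀.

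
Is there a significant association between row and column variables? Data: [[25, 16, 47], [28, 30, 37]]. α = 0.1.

χ² = 5.361. df = 2, critical = 4.605. Reject H₀. Variables are dependent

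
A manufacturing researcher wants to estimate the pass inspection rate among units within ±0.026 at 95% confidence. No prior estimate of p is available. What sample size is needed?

Conservative approach: use p = 0.5 (maximizes p(1-p) = 0.25). n = z²(0.25)/E² = 1.96²×0.25/0.026² = 1420.7 → n = 1421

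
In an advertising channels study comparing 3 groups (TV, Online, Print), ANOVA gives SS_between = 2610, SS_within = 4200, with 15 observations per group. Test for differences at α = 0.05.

df_between = 2, df_within = 42. F = MS_between/MS_within = 1305.0/100.0 = 13.05. F_crit ≈ 3.22. Reject H₀. At least one mean differs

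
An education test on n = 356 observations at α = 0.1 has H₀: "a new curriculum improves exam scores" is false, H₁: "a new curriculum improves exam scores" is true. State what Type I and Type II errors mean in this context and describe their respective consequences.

Type I (false positive): concluding that a new curriculum improves exam scores when it is not — adopting a curriculum that gives no real benefit — disruption for nothing. Type II (false negative): failing to conclude that a new curriculum improves exam scores when it is — keeping the old curriculum when the new one would have helped students. Which is costlier depends on domain priorities and is a judgement call rather than a statistical fact.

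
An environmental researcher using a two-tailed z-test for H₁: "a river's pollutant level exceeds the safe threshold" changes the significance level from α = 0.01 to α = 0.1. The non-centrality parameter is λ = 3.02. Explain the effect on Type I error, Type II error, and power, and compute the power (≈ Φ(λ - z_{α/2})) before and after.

Increasing α from 0.01 to 0.1:
• Type I error rate increases (α is the Type I rate by definition).
• Critical value moves from z_{α/2} = 2.576 to 1.645, so power = Φ(λ - z_{α/2}) goes from Φ(3.02 - 2.576) = 0.671 to Φ(3.02 - 1.645) = 0.915.
• Type II error rate β = 1 - power therefore decreases (0.329 → 0.085).
Appropriate when false negatives are costly — here, allowing unsafe pollution to continue.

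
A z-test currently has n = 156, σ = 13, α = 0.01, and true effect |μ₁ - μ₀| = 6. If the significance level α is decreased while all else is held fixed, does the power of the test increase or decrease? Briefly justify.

Power decreases: a smaller α raises the critical value, so less of the H₁ sampling distribution falls in the rejection region.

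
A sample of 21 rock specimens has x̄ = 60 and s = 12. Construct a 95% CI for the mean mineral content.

CI = x̄ ± t*(s/√n) = 60 ± 2.086(12/√21) = (54.54, 65.46)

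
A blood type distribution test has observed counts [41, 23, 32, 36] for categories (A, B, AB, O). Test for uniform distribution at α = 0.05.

Expected = 33 each. χ² = Σ(O-E)²/E = 5.273. df = 3, critical value = 7.815. Fail to reject H₀.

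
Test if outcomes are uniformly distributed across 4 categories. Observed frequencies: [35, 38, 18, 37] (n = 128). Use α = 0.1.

Expected = 32 each. χ² = Σ(O-E)²/E = 8.312. df = 3, critical value = 6.251. Reject H₀.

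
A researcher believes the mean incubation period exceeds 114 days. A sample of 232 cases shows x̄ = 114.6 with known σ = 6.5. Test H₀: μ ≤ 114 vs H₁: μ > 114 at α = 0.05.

z = 1.406. Critical value: 1.645. Fail to reject H₀.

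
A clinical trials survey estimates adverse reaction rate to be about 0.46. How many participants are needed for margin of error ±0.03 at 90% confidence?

n = z²p(1-p)/E² = 1.645²×0.46×0.54/0.03² = 746.9 → n = 747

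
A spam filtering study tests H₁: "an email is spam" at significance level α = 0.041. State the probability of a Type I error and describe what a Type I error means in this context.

P(Type I error) = α = 0.041. A Type I error is rejecting H₀ when H₀ is actually true (false positive) — here, concluding that an email is spam when in fact this is not the case. Consequence: a legitimate email is sent to the spam folder and the user misses it.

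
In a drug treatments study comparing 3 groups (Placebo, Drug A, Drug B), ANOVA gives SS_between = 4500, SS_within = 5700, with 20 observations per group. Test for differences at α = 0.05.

df_between = 2, df_within = 57. F = MS_between/MS_within = 2250.0/100.0 = 22.5. F_crit ≈ 3.159. Reject H₀. At least one mean differs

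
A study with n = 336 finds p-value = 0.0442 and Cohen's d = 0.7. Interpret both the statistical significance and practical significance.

Statistically significant (p = 0.0442 < 0.05). Cohen's d = 0.7 indicates a medium effect size. Both statistical and practical significance should be considered.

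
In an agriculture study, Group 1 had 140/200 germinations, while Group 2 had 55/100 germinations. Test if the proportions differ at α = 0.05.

p̂₁ = 0.7, p̂₂ = 0.55, pooled p̂ = 0.65. z = 2.568. Critical: ±1.96. Reject H₀.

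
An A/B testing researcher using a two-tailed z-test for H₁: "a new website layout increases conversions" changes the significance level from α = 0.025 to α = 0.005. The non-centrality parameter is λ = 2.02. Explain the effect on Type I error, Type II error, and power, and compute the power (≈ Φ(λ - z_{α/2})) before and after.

Decreasing α from 0.025 to 0.005:
• Type I error rate decreases (α is the Type I rate by definition).
• Critical value moves from z_{α/2} = 2.241 to 2.807, so power = Φ(λ - z_{α/2}) goes from Φ(2.02 - 2.241) = 0.413 to Φ(2.02 - 2.807) = 0.216.
• Type II error rate β = 1 - power therefore increases (0.587 → 0.784).
Appropriate when false positives are costly — here, rolling out a layout that doesn't actually help — wasted engineering effort.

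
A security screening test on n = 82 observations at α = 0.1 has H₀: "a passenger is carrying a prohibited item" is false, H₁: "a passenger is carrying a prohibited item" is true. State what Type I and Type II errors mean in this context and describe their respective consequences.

Type I (false positive): concluding that a passenger is carrying a prohibited item when it is not — detaining an innocent passenger — delay and inconvenience. Type II (false negative): failing to conclude that a passenger is carrying a prohibited item when it is — letting a prohibited item through — security breach. Which is costlier depends on domain priorities and is a judgement call rather than a statistical fact.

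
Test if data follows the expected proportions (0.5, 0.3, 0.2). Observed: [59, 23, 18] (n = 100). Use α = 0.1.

Expected: [50.0, 30.0, 20.0]. χ² = 3.453. df = 2, critical = 4.605. Fail to reject H₀.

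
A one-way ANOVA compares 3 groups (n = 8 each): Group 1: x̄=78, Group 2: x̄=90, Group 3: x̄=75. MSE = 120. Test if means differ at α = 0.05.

Grand mean = 81.0. SS_between = 1008.0, MS_between = 504.0. F = 4.2, F_crit ≈ 3.467. Reject H₀.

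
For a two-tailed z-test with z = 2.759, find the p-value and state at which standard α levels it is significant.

p = 2·P(Z > |2.759|) = 2·(1 - Φ(2.759)) ≈ 0.0058. Significant at α = 0.1; Significant at α = 0.05; Significant at α = 0.01.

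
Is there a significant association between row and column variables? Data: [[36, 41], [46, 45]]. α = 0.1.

χ² = 0.241. df = 1, critical = 2.706. Fail to reject H₀. No evidence of dependence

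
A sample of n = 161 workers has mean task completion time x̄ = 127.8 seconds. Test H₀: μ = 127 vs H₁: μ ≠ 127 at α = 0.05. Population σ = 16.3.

z = (x̄ - μ₀)/(σ/√n) = (127.8 - 127)/(16.3/√161) = 0.623. Critical value: ±1.96. Since |0.623| ≤ 1.96, Fail to reject H₀.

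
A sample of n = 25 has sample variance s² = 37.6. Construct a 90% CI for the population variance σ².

df = 24. χ²_{0.05} = 36.415, χ²_{0.95} = 13.848. CI for σ² = ((n-1)s²/χ²_{α/2}, (n-1)s²/χ²_{1-α/2}) = (24·37.6/36.415, 24·37.6/13.848) = (24.78, 65.16)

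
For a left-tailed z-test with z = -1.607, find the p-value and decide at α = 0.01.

p = P(Z < -1.607) = Φ(-1.607) ≈ 0.054. Since p ≥ 0.01, fail to reject H₀ (not significant) at α = 0.01.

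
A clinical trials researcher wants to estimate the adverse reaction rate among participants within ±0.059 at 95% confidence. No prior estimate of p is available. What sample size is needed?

Conservative approach: use p = 0.5 (maximizes p(1-p) = 0.25). n = z²(0.25)/E² = 1.96²×0.25/0.059² = 275.9 → n = 276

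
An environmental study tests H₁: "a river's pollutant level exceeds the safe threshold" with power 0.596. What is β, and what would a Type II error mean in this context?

β = 1 - power = 1 - 0.596 = 0.404. A Type II error is failing to reject H₀ when H₀ is false (false negative) — here, failing to conclude that a river's pollutant level exceeds the safe threshold when in fact it is true. Consequence: allowing unsafe pollution to continue.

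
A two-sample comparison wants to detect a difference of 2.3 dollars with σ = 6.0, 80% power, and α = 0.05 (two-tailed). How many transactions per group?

n per group = 2(z_α/2 + z_β)²σ²/d² = 2×(1.96 + 0.84)²×6.0²/2.3² = 106.7 → n = 107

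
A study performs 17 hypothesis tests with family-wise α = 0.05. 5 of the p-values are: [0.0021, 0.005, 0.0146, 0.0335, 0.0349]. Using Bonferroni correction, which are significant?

Bonferroni α = 0.05/17 = 0.00294. Significant p-values: [0.0021]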